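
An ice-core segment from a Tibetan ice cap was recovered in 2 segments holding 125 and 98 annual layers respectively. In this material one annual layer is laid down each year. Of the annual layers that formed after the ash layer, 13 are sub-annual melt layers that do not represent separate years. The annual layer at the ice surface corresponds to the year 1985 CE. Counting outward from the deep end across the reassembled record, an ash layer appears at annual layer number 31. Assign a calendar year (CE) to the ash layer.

1806 CE

Total annual layers = 125 + 98 = 223.
Between annual layer 31 and the ice surface there are 223 − 31 = 192 annual layers.
Excluding 13 false annual layers: 192 − 13 = 179.
Counting back 179 years from 1985 CE places the ash layer in 1985 − 179 = 1806 CE.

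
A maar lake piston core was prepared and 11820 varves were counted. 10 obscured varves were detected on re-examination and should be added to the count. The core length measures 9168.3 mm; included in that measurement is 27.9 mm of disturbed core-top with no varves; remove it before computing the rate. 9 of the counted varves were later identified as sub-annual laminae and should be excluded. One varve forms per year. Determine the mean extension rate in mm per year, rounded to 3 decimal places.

Adjusted count: 11820 − 9 + 10 = 11821 varves.
Net length = 9168.3 − 27.9 = 9140.4 mm.
Mean rate = 9140.4 mm / 11821 years ≈ 0.773 mm per year.

0.773 mm per year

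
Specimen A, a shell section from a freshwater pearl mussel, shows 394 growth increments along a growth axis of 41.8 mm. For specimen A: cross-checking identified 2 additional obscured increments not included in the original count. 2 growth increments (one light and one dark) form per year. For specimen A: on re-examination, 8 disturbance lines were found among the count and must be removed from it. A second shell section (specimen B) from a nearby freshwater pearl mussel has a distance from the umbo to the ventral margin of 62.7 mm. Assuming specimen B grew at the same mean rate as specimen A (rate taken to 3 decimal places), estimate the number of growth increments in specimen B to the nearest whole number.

583 growth increments

Specimen A: correcting the raw count gives 394 − 8 + 2 = 388 true growth increments.
Specimen A: with 2 growth increments per year, 388 / 2 = 194 years.
A: 41.8 mm over 194 years gives 41.8 / 194 ≈ 0.215 mm/year.
For B, 62.7 / 0.215 = 291.63 years; at 2 growth increments per year that is 291.63 × 2 ≈ 583 growth increments.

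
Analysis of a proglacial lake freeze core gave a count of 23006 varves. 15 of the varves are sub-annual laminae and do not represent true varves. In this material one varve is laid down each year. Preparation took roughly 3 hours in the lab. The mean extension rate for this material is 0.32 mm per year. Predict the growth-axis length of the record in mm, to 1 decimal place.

Correcting the raw count gives 23006 − 15 = 22991 true varves.
Predicted length = 0.32 mm/year × 22991 years = 7357.1 mm.

7357.1 mm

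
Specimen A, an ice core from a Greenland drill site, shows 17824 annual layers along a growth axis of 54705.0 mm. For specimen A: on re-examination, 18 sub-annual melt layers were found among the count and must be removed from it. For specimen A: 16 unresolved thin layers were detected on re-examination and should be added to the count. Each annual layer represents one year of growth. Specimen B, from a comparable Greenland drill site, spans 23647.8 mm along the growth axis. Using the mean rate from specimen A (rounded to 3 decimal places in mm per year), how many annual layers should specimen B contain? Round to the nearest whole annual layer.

Specimen A: after corrections the count is 17824 − 18 + 16 = 17822 annual layers.
A: 54705.0 mm over 17822 years gives 54705.0 / 17822 ≈ 3.070 mm/year.
Specimen B: 23647.8 mm / 3.070 mm per year = 7702.87 years ≈ 7703 annual layers.

7703 annual layers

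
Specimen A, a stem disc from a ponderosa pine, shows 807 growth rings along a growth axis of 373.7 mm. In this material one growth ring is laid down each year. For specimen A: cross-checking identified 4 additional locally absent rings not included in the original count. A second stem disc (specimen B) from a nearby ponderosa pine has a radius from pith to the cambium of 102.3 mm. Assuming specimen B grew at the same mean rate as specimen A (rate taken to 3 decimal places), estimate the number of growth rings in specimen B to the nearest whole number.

Specimen A: correcting the raw count gives 807 + 4 = 811 true growth rings.
A: Extension rate ≈ 373.7 / 811 = 0.461 mm/yr.
Specimen B: 102.3 mm / 0.461 mm per year = 221.91 years ≈ 222 growth rings.

222 growth rings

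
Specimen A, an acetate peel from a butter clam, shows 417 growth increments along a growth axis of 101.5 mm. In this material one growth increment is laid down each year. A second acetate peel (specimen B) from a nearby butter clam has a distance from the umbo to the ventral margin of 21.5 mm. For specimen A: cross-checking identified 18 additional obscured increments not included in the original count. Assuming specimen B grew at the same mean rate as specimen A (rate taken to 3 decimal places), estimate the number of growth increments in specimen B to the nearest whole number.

92 growth increments

Specimen A: adjusted count: 417 + 18 = 435 growth increments.
A: Mean rate = 101.5 mm / 435 years ≈ 0.233 mm per year.
Specimen B: 21.5 mm / 0.233 mm per year = 92.27 years ≈ 92 growth increments.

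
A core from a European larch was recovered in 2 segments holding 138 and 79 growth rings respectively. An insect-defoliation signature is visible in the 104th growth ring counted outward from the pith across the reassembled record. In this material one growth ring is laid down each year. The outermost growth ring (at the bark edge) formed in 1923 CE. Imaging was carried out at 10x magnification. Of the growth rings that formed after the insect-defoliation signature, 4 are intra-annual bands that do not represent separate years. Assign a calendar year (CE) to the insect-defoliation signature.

Total growth rings = 138 + 79 = 217.
Between growth ring 104 and the bark edge there are 217 − 104 = 113 growth rings.
113 − 4 false = 109 true growth rings after the insect-defoliation signature.
1923 − 109 = 1814 CE.

1814 CE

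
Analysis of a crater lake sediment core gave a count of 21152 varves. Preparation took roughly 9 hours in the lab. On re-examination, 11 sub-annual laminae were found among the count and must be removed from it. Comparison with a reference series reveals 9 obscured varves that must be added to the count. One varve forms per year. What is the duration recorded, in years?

After corrections the count is 21152 − 11 + 9 = 21150 varves.
With a one-to-one varve periodicity this is 21150 years.

21150 years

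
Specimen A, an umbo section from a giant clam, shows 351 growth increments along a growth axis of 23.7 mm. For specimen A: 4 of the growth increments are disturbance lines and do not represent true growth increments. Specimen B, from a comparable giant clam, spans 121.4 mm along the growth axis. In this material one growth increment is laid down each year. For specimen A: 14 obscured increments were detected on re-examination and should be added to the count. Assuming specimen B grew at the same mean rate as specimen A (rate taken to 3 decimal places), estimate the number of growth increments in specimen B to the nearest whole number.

1839 growth increments

Specimen A: after corrections the count is 351 − 4 + 14 = 361 growth increments.
A: 23.7 mm over 361 years gives 23.7 / 361 ≈ 0.066 mm per year.
B spans 121.4 / 0.066 = 1839.39 years ≈ 1839 growth increments.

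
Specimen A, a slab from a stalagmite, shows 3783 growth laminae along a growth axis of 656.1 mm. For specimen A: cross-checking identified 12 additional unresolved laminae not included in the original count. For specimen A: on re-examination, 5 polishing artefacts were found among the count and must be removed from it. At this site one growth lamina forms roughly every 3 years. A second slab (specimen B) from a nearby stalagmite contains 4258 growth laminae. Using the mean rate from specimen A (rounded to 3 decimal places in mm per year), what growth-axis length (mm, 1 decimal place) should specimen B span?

Specimen A: correcting the raw count gives 3783 − 5 + 12 = 3790 true growth laminae.
Specimen A: 3790 growth laminae at 3 years each span 3790 × 3 = 11370 years.
A: 656.1 mm over 11370 years gives 656.1 / 11370 ≈ 0.058 mm per year.
Specimen B: at 3 years per growth lamina, 4258 × 3 = 12774 years. For B, 0.058 mm/year × 12774 years = 740.9 mm.

740.9 mm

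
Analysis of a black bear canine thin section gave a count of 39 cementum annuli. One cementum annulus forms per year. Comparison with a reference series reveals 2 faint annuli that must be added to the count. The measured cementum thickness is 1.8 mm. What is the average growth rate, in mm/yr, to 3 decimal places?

0.044 mm/yr

Adjusted count: 39 + 2 = 41 cementum annuli.
Mean rate = 1.8 mm / 41 years ≈ 0.044 mm/yr.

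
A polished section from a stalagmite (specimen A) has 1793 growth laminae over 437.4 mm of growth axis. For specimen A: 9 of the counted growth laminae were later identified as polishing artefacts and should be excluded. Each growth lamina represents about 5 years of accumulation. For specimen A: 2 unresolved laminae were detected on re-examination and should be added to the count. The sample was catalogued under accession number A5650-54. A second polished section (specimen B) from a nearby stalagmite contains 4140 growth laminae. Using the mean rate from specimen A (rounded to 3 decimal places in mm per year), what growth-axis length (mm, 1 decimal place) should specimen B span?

Specimen A: correcting the raw count gives 1793 − 9 + 2 = 1786 true growth laminae.
Specimen A: at 5 years per growth lamina, 1786 × 5 = 8930 years.
A: Mean rate = 437.4 mm / 8930 years ≈ 0.049 mm per year.
Specimen B: 4140 growth laminae at 5 years each span 4140 × 5 = 20700 years. Length of B = 0.049 × 20700 = 1014.3 mm.

1014.3 mm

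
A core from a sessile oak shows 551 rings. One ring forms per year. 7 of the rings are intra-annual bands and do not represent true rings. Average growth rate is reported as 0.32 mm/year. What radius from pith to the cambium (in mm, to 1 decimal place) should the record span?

174.1 mm

Adjusted count: 551 − 7 = 544 rings.
Predicted length = 0.32 mm/year × 544 years = 174.1 mm.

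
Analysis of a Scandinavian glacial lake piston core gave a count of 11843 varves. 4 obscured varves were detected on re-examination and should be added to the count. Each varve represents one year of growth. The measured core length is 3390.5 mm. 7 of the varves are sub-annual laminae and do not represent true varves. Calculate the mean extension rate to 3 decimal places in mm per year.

Adjusted count: 11843 − 7 + 4 = 11840 varves.
Extension rate ≈ 3390.5 / 11840 = 0.286 mm per year.

0.286 mm per year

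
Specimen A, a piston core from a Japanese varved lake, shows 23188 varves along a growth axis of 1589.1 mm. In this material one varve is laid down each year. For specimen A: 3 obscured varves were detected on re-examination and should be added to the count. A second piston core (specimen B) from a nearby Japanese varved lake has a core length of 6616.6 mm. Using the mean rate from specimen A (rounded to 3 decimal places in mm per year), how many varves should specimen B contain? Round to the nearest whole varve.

95893 varves

Specimen A: correcting the raw count gives 23188 + 3 = 23191 true varves.
A: Mean rate = 1589.1 mm / 23191 years ≈ 0.069 mm/yr.
B spans 6616.6 / 0.069 = 95892.75 years ≈ 95893 varves.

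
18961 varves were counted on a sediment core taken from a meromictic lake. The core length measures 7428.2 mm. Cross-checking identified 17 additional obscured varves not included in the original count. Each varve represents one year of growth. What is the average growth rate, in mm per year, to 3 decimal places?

After corrections the count is 18961 + 17 = 18978 varves.
7428.2 mm over 18978 years gives 7428.2 / 18978 ≈ 0.391 mm per year.

0.391 mm per year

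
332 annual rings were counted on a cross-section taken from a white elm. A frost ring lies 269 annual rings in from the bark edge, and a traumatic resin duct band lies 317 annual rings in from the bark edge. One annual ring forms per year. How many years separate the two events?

48 yr

317 − 269 = 48 annual rings lie between the two events.
One annual ring per year makes the interval 48 years.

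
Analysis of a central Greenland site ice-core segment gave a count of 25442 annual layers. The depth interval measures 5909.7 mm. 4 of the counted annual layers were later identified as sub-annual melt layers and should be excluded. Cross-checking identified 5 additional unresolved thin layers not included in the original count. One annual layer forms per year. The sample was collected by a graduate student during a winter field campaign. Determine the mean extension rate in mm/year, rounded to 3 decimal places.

0.232 mm/year

Correcting the raw count gives 25442 − 4 + 5 = 25443 true annual layers.
5909.7 mm over 25443 years gives 5909.7 / 25443 ≈ 0.232 mm/year.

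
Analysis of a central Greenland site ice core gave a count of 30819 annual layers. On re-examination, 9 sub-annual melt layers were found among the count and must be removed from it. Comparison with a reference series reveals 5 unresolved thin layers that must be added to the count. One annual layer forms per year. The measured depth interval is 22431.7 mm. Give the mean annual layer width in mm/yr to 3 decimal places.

0.728 mm/yr

Adjusted count: 30819 − 9 + 5 = 30815 annual layers.
Extension rate ≈ 22431.7 / 30815 = 0.728 mm/yr.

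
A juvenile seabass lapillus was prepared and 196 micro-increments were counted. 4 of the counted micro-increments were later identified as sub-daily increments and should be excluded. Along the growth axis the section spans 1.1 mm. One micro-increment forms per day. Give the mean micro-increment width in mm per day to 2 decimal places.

After corrections the count is 196 − 4 = 192 micro-increments.
Extension rate ≈ 1.1 / 192 = 0.01 mm per day.

0.01 mm per day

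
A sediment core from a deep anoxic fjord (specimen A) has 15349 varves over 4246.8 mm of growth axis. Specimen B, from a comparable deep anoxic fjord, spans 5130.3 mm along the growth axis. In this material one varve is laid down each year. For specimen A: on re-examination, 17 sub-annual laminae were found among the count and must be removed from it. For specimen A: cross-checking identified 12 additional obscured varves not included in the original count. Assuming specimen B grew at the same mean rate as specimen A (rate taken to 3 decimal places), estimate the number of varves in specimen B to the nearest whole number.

18521 varves

Specimen A: after corrections the count is 15349 − 17 + 12 = 15344 varves.
A: Mean rate = 4246.8 mm / 15344 years ≈ 0.277 mm/yr.
B spans 5130.3 / 0.277 = 18520.94 years ≈ 18521 varves.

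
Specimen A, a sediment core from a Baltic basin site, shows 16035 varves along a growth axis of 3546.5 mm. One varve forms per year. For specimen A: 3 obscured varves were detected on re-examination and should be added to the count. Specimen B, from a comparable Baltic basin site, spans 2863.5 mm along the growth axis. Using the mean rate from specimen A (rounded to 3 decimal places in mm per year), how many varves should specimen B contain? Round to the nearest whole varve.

Specimen A: after corrections the count is 16035 + 3 = 16038 varves.
A: 3546.5 mm over 16038 years gives 3546.5 / 16038 ≈ 0.221 mm/year.
B spans 2863.5 / 0.221 = 12957.01 years ≈ 12957 varves.

12957 varves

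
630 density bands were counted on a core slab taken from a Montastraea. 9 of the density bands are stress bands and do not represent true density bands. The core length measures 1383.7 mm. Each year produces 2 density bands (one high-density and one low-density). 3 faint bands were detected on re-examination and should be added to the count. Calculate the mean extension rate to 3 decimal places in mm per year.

True density band count = 630 − 9 + 3 = 624.
Dividing by 2 density bands per year: 624 / 2 = 312 years.
Mean rate = 1383.7 mm / 312 years ≈ 4.435 mm per year.

4.435 mm per year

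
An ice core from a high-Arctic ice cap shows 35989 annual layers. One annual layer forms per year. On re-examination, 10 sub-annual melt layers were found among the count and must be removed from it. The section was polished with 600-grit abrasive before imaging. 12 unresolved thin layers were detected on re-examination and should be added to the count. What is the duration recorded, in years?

35991 years

True annual layer count = 35989 − 10 + 12 = 35991.
With a one-to-one annual layer periodicity this is 35991 years.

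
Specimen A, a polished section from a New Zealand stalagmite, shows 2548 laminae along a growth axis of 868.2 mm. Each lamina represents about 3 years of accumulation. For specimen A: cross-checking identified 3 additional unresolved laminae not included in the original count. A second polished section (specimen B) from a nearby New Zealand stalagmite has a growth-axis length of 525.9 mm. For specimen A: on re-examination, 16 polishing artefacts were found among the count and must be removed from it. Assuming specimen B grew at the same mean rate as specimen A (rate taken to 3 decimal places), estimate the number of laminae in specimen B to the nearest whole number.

1538 laminae

Specimen A: after corrections the count is 2548 − 16 + 3 = 2535 laminae.
Specimen A: at 3 years per lamina, 2535 × 3 = 7605 years.
A: Extension rate ≈ 868.2 / 7605 = 0.114 mm/year.
For B, 525.9 / 0.114 = 4613.16 years; at 3 years per lamina that is 4613.16 / 3 ≈ 1538 laminae.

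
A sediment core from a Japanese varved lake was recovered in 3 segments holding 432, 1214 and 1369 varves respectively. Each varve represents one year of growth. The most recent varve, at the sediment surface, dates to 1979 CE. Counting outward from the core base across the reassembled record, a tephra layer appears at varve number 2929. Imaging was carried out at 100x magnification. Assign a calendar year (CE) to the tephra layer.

Total varves = 432 + 1214 + 1369 = 3015.
3015 − 2929 = 86 varves lie beyond the tephra layer toward the sediment surface.
The varve at the sediment surface is 1979 CE, so the tephra layer dates to 1979 − 86 = 1893 CE.

1893 CE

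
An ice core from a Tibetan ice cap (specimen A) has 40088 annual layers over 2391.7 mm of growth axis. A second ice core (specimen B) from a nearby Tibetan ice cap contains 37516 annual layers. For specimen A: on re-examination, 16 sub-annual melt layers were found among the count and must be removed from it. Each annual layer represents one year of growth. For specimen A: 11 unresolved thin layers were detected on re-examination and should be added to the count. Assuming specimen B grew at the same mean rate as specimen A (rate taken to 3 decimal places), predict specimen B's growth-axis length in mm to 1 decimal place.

2251.0 mm

Specimen A: correcting the raw count gives 40088 − 16 + 11 = 40083 true annual layers.
A: Extension rate ≈ 2391.7 / 40083 = 0.060 mm/yr.
For B, 0.060 mm/year × 37516 years = 2251.0 mm.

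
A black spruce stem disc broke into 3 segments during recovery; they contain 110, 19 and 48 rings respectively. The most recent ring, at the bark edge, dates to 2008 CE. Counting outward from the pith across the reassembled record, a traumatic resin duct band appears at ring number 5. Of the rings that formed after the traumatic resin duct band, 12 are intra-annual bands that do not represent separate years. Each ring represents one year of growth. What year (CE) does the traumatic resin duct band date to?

Total rings = 110 + 19 + 48 = 177.
The traumatic resin duct band sits at ring 5 from the pith, so 177 − 5 = 172 rings formed after it.
Removing the 12 false rings leaves 172 − 12 = 160 true rings beyond the traumatic resin duct band.
Counting back 160 years from 2008 CE places the traumatic resin duct band in 2008 − 160 = 1848 CE.

1848 CE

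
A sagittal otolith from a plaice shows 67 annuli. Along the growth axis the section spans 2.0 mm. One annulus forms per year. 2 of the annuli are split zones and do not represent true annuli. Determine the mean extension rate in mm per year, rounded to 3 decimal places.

True annulus count = 67 − 2 = 65.
Extension rate ≈ 2.0 / 65 = 0.031 mm per year.

0.031 mm per year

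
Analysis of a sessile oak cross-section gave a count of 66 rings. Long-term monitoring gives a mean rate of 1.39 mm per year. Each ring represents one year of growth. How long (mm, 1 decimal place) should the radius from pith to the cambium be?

91.7 mm

The record spans 66 years at 1.39 mm per year.
66 years at 1.39 mm/year gives 1.39 × 66 = 91.7 mm.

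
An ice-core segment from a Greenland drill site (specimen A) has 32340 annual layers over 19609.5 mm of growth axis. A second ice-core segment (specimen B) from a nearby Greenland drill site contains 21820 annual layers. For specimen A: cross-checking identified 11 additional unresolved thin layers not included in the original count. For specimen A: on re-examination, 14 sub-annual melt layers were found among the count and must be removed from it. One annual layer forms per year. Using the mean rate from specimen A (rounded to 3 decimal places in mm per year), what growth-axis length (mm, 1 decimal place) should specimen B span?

13222.9 mm

Specimen A: true annual layer count = 32340 − 14 + 11 = 32337.
A: Mean rate = 19609.5 mm / 32337 years ≈ 0.606 mm per year.
For B, 0.606 mm/year × 21820 years = 13222.9 mm.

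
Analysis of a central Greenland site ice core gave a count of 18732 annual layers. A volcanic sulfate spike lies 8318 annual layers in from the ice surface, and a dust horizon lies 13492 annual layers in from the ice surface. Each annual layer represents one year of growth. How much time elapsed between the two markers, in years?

Separation: 13492 − 8318 = 5174 annual layers.
At one annual layer per year, 5174 years elapsed between them.

5174 years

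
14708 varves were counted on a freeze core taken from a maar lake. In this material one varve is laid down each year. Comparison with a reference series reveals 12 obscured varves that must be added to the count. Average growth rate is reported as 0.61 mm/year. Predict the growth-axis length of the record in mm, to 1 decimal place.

True varve count = 14708 + 12 = 14720.
Length ≈ 0.61 × 14720 = 8979.2 mm.

8979.2 mm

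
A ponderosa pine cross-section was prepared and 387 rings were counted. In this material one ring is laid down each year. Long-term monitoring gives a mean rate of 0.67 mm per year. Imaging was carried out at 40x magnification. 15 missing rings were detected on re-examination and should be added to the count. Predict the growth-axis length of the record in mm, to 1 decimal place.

After corrections the count is 387 + 15 = 402 rings.
Length ≈ 0.67 × 402 = 269.3 mm.

269.3 mm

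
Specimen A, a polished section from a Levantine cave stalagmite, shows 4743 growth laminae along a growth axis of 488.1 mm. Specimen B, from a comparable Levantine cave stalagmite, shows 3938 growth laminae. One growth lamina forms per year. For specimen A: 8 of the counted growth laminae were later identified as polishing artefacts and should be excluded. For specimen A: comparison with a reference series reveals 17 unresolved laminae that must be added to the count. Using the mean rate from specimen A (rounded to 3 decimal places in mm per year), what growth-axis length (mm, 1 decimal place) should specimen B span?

Specimen A: adjusted count: 4743 − 8 + 17 = 4752 growth laminae.
A: Extension rate ≈ 488.1 / 4752 = 0.103 mm/year.
For B, 0.103 mm/year × 3938 years = 405.6 mm.

405.6 mm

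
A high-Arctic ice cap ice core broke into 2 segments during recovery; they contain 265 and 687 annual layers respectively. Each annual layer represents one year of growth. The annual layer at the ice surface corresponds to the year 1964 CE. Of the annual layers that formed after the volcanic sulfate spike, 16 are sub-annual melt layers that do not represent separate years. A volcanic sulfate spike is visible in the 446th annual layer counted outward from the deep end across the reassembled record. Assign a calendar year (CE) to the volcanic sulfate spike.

Total annual layers = 265 + 687 = 952.
The volcanic sulfate spike sits at annual layer 446 from the deep end, so 952 − 446 = 506 annual layers formed after it.
Removing the 16 false annual layers leaves 506 − 16 = 490 true annual layers beyond the volcanic sulfate spike.
1964 − 490 = 1474 CE.

1474 CE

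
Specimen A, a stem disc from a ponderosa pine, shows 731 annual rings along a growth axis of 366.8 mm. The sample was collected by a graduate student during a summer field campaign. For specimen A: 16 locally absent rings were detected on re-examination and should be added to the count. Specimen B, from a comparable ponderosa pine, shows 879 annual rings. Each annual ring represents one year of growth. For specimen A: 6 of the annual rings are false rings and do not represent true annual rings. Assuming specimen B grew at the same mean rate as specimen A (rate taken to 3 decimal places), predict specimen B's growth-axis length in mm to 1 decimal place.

Specimen A: after corrections the count is 731 − 6 + 16 = 741 annual rings.
A: Mean rate = 366.8 mm / 741 years ≈ 0.495 mm/yr.
Length of B = 0.495 × 879 = 435.1 mm.

435.1 mm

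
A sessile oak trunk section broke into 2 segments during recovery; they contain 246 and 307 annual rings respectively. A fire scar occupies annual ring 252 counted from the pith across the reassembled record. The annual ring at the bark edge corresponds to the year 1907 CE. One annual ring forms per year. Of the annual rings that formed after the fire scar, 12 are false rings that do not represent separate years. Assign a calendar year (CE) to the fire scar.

1618 CE

Total annual rings = 246 + 307 = 553.
Between annual ring 252 and the bark edge there are 553 − 252 = 301 annual rings.
Excluding 12 false annual rings: 301 − 12 = 289.
The annual ring at the bark edge is 1907 CE, so the fire scar dates to 1907 − 289 = 1618 CE.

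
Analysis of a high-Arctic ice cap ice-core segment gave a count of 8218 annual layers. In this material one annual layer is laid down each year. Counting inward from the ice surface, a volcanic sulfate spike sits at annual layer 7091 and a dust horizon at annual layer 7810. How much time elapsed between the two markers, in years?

719 years

The two markers are separated by 7810 − 7091 = 719 annual layers.
One annual layer per year makes the interval 719 years.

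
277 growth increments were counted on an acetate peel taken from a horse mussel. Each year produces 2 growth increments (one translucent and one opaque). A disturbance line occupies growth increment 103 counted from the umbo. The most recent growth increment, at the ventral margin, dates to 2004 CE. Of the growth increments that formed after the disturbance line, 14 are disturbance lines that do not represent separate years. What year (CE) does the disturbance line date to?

Between growth increment 103 and the ventral margin there are 277 − 103 = 174 growth increments.
Excluding 14 false growth increments: 174 − 14 = 160.
Dividing by 2 growth increments per year: 160 / 2 = 80 years.
2004 − 80 = 1924 CE.

1924 CE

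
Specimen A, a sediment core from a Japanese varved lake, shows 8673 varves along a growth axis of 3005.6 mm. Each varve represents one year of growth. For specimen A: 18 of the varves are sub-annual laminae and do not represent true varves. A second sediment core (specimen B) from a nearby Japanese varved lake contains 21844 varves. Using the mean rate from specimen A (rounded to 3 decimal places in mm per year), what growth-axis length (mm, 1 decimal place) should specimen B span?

7579.9 mm

Specimen A: adjusted count: 8673 − 18 = 8655 varves.
A: Extension rate ≈ 3005.6 / 8655 = 0.347 mm/yr.
B's length ≈ 0.347 × 21844 = 7579.9 mm.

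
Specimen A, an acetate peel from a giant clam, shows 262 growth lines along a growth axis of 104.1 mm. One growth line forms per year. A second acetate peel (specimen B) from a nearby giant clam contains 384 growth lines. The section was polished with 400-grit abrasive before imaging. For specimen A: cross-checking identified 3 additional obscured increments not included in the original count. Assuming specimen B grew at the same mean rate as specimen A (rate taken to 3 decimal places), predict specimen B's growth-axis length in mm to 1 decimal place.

Specimen A: adjusted count: 262 + 3 = 265 growth lines.
A: Mean rate = 104.1 mm / 265 years ≈ 0.393 mm/yr.
For B, 0.393 mm/year × 384 years = 150.9 mm.

150.9 mm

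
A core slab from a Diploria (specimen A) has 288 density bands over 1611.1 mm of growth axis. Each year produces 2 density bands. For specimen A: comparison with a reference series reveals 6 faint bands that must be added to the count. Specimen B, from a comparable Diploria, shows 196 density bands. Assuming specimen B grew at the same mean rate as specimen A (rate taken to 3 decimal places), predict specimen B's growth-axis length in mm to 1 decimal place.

Specimen A: after corrections the count is 288 + 6 = 294 density bands.
Specimen A: with 2 density bands per year, 294 / 2 = 147 years.
A: 1611.1 mm over 147 years gives 1611.1 / 147 ≈ 10.960 mm/year.
Specimen B: 196 density bands at 2 per year is 196 / 2 = 98 years. B's length ≈ 10.960 × 98 = 1074.1 mm.

1074.1 mm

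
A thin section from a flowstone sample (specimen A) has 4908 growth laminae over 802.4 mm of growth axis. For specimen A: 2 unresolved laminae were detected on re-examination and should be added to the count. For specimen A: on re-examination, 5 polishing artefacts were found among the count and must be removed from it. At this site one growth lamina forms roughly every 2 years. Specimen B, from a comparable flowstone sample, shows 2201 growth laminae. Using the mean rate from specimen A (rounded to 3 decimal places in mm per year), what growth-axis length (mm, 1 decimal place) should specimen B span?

361.0 mm

Specimen A: adjusted count: 4908 − 5 + 2 = 4905 growth laminae.
Specimen A: multiplying by 2 years per growth lamina: 4905 × 2 = 9810 years.
A: Extension rate ≈ 802.4 / 9810 = 0.082 mm/yr.
Specimen B: 2201 growth laminae at 2 years each span 2201 × 2 = 4402 years. For B, 0.082 mm/year × 4402 years = 361.0 mm.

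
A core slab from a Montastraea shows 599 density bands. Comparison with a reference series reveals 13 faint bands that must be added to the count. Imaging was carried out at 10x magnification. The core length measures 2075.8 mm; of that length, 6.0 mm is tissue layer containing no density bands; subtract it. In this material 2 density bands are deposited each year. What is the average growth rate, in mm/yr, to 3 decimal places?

Adjusted count: 599 + 13 = 612 density bands.
Dividing by 2 density bands per year: 612 / 2 = 306 years.
The growth record spans 2075.8 − 6.0 = 2069.8 mm.
Extension rate ≈ 2069.8 / 306 = 6.764 mm/yr.

6.764 mm/yr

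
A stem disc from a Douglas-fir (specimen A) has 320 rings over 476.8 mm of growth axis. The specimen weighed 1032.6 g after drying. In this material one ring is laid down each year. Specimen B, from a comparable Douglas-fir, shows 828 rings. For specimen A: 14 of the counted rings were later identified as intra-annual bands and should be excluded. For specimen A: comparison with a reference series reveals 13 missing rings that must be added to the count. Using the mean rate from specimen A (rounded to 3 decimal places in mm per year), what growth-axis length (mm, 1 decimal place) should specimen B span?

Specimen A: correcting the raw count gives 320 − 14 + 13 = 319 true rings.
A: Mean rate = 476.8 mm / 319 years ≈ 1.495 mm/yr.
For B, 1.495 mm/year × 828 years = 1237.9 mm.

1237.9 mm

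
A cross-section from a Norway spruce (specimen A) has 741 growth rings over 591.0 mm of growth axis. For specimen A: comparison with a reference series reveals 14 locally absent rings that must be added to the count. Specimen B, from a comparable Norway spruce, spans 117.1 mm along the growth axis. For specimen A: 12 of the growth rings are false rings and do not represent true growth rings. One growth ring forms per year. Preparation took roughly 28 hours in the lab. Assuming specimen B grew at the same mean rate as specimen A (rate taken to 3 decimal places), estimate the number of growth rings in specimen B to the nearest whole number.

147 growth rings

Specimen A: adjusted count: 741 − 12 + 14 = 743 growth rings.
A: 591.0 mm over 743 years gives 591.0 / 743 ≈ 0.795 mm/yr.
Specimen B: 117.1 mm / 0.795 mm per year = 147.30 years ≈ 147 growth rings.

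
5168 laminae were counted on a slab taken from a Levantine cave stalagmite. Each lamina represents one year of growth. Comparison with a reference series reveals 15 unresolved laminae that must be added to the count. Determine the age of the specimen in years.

5183 yr

Adjusted count: 5168 + 15 = 5183 laminae.
With a one-to-one lamina periodicity this is 5183 years.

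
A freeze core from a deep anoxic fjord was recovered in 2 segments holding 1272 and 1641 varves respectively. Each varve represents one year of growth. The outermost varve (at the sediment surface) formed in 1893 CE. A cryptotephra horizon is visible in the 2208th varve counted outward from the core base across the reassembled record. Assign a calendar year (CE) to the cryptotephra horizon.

1188 CE

Total varves = 1272 + 1641 = 2913.
2913 − 2208 = 705 varves lie beyond the cryptotephra horizon toward the sediment surface.
The varve at the sediment surface is 1893 CE, so the cryptotephra horizon dates to 1893 − 705 = 1188 CE.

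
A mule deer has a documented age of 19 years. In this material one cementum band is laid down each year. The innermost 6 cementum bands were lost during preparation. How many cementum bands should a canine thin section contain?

13 cementum bands

At one cementum band per year, 19 years correspond to 19 cementum bands.
Subtracting the 6 cementum bands not captured gives 19 − 6 = 13 cementum bands in the record.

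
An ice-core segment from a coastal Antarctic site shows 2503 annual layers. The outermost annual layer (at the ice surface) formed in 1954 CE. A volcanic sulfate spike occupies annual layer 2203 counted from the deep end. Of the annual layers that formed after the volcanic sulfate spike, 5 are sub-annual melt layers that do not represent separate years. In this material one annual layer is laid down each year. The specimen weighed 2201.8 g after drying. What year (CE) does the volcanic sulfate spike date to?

The volcanic sulfate spike sits at annual layer 2203 from the deep end, so 2503 − 2203 = 300 annual layers formed after it.
Removing the 5 false annual layers leaves 300 − 5 = 295 true annual layers beyond the volcanic sulfate spike.
The annual layer at the ice surface is 1954 CE, so the volcanic sulfate spike dates to 1954 − 295 = 1659 CE.

1659 CE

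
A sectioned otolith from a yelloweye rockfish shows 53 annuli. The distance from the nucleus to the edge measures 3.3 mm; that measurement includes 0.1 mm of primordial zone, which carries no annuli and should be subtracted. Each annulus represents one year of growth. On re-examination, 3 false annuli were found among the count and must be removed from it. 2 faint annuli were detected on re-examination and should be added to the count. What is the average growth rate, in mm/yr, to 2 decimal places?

0.06 mm/yr

After corrections the count is 53 − 3 + 2 = 52 annuli.
Removing the 0.1 mm offcut leaves 3.3 − 0.1 = 3.2 mm.
Mean rate = 3.2 mm / 52 years ≈ 0.06 mm/yr.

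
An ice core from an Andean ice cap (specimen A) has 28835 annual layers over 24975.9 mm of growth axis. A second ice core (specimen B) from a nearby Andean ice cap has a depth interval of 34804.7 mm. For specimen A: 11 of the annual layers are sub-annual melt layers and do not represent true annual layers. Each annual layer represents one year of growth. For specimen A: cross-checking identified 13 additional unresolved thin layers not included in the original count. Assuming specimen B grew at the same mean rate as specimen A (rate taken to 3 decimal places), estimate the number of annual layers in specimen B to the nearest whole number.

40190 annual layers

Specimen A: correcting the raw count gives 28835 − 11 + 13 = 28837 true annual layers.
A: 24975.9 mm over 28837 years gives 24975.9 / 28837 ≈ 0.866 mm/year.
For B, 34804.7 / 0.866 = 40190.18 years ≈ 40190 annual layers.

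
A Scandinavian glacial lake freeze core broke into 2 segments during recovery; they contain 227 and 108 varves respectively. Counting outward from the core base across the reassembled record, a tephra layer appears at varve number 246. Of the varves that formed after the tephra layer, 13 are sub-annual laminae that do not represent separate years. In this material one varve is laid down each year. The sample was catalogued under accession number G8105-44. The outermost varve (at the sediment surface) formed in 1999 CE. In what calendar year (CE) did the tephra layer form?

Total varves = 227 + 108 = 335.
The tephra layer sits at varve 246 from the core base, so 335 − 246 = 89 varves formed after it.
89 − 13 false = 76 true varves after the tephra layer.
The varve at the sediment surface is 1999 CE, so the tephra layer dates to 1999 − 76 = 1923 CE.

1923 CE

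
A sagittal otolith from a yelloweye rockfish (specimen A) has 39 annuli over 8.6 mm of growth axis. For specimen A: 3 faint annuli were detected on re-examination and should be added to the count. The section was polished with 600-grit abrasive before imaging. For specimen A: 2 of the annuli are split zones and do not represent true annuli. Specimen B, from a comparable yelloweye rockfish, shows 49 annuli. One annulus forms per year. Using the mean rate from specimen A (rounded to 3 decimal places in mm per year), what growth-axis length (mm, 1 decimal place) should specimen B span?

Specimen A: after corrections the count is 39 − 2 + 3 = 40 annuli.
A: Extension rate ≈ 8.6 / 40 = 0.215 mm per year.
For B, 0.215 mm/year × 49 years = 10.5 mm.

10.5 mm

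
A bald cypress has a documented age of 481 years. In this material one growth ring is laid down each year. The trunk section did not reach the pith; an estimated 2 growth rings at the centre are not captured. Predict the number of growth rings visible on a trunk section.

Expected growth rings over 481 years: 481.
Less the 2 uncaptured growth rings: 481 − 2 = 479.

479 growth rings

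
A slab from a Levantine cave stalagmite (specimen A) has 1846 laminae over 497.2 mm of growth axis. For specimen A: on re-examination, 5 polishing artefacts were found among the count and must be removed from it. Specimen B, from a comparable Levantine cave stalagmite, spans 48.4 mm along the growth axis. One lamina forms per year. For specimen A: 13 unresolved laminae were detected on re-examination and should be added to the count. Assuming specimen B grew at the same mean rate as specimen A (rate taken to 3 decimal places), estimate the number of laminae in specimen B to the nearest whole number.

181 laminae

Specimen A: correcting the raw count gives 1846 − 5 + 13 = 1854 true laminae.
A: 497.2 mm over 1854 years gives 497.2 / 1854 ≈ 0.268 mm/yr.
For B, 48.4 / 0.268 = 180.60 years ≈ 181 laminae.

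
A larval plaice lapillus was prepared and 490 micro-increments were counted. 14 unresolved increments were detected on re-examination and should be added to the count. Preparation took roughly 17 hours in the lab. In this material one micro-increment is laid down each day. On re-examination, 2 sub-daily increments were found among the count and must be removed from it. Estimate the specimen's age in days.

502 days

True micro-increment count = 490 − 2 + 14 = 502.
With a one-to-one micro-increment periodicity this is 502 days.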